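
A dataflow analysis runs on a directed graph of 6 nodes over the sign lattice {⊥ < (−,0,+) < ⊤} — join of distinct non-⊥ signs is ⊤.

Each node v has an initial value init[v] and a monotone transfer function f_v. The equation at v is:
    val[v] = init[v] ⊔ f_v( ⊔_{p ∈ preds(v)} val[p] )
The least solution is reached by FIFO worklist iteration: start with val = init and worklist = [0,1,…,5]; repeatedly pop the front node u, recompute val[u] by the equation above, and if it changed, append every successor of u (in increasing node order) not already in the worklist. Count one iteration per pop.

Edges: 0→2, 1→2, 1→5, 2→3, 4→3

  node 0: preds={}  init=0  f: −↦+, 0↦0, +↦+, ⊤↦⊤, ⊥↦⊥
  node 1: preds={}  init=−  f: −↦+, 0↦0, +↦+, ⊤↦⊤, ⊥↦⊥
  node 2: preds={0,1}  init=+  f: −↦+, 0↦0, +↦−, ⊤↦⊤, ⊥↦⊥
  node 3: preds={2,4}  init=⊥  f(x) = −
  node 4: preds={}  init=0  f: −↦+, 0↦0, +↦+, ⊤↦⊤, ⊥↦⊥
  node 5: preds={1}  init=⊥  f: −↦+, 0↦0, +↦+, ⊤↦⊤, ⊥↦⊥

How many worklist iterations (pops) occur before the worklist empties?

6

Trace (6 dequeues):
  [1] u=0 | in ⊥ | out 0 | ==
  [2] u=1 | in ⊥ | out − | ==
  [3] u=2 | in ⊤ | out ⊤ | prev + | push {}
  [4] u=3 | in ⊤ | out − | prev ⊥ | push {}
  [5] u=4 | in ⊥ | out 0 | ==
  [6] u=5 | in − | out + | prev ⊥ | push {}

Converged values:
  [0] 0
  [1] −
  [2] ⊤
  [3] −
  [4] 0
  [5] +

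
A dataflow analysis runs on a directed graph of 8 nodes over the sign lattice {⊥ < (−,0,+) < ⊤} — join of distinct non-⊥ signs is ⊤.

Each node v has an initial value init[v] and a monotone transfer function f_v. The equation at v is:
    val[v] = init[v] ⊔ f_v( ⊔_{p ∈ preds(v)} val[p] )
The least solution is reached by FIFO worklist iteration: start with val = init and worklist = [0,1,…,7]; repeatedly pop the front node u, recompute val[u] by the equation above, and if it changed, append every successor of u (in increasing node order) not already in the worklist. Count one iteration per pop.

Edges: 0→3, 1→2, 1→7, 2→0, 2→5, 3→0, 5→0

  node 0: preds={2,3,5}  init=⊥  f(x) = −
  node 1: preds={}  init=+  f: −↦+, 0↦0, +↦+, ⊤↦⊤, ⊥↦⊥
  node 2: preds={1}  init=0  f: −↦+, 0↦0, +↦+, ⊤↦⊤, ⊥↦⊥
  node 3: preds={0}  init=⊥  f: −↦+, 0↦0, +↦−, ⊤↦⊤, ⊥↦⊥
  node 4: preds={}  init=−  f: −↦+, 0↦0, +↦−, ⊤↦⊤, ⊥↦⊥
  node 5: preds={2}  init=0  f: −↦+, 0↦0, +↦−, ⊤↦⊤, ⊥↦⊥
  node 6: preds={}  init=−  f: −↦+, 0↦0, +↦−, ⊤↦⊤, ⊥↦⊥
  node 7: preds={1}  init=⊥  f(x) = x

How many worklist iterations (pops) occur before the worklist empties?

Worklist (9 pops):
  #1 pop 0: in=0 → − (was ⊥); enqueue []
  #2 pop 1: in=⊥ → + (no change)
  #3 pop 2: in=+ → ⊤ (was 0); enqueue [0]
  #4 pop 3: in=− → + (was ⊥); enqueue []
  #5 pop 4: in=⊥ → − (no change)
  #6 pop 5: in=⊤ → ⊤ (was 0); enqueue []
  #7 pop 6: in=⊥ → − (no change)
  #8 pop 7: in=+ → + (was ⊥); enqueue []
  #9 pop 0: in=⊤ → − (no change)

Fixpoint:
  val[0] = −
  val[1] = +
  val[2] = ⊤
  val[3] = +
  val[4] = −
  val[5] = ⊤
  val[6] = −
  val[7] = +

9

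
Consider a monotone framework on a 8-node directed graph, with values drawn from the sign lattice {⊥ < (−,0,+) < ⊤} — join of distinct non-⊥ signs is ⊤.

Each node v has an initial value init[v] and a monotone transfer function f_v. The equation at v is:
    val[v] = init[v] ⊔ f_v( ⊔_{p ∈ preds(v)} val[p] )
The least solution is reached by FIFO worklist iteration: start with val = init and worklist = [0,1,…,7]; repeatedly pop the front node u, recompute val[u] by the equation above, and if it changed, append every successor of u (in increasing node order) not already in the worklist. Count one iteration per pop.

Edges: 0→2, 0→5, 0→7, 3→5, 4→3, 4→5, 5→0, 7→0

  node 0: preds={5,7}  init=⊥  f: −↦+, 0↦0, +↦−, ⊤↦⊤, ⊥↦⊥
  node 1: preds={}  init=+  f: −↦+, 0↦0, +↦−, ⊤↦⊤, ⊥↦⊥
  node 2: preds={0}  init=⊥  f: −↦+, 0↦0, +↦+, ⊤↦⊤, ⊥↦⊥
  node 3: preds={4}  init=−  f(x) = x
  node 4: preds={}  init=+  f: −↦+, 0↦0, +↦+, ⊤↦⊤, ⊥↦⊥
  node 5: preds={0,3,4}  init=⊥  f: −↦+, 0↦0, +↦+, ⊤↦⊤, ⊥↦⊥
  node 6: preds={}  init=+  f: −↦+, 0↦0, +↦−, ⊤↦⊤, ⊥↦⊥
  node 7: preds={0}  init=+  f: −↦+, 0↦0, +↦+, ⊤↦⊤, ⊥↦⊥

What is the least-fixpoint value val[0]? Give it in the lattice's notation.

⊤

Worklist (13 pops):
  #1 pop 0: in=+ → − (was ⊥); enqueue []
  #2 pop 1: in=⊥ → + (no change)
  #3 pop 2: in=− → + (was ⊥); enqueue []
  #4 pop 3: in=+ → ⊤ (was −); enqueue []
  #5 pop 4: in=⊥ → + (no change)
  #6 pop 5: in=⊤ → ⊤ (was ⊥); enqueue [0]
  #7 pop 6: in=⊥ → + (no change)
  #8 pop 7: in=− → + (no change)
  #9 pop 0: in=⊤ → ⊤ (was −); enqueue [2,5,7]
  #10 pop 2: in=⊤ → ⊤ (was +); enqueue []
  #11 pop 5: in=⊤ → ⊤ (no change)
  #12 pop 7: in=⊤ → ⊤ (was +); enqueue [0]
  #13 pop 0: in=⊤ → ⊤ (no change)

Fixpoint:
  val[0] = ⊤
  val[1] = +
  val[2] = ⊤
  val[3] = ⊤
  val[4] = +
  val[5] = ⊤
  val[6] = +
  val[7] = ⊤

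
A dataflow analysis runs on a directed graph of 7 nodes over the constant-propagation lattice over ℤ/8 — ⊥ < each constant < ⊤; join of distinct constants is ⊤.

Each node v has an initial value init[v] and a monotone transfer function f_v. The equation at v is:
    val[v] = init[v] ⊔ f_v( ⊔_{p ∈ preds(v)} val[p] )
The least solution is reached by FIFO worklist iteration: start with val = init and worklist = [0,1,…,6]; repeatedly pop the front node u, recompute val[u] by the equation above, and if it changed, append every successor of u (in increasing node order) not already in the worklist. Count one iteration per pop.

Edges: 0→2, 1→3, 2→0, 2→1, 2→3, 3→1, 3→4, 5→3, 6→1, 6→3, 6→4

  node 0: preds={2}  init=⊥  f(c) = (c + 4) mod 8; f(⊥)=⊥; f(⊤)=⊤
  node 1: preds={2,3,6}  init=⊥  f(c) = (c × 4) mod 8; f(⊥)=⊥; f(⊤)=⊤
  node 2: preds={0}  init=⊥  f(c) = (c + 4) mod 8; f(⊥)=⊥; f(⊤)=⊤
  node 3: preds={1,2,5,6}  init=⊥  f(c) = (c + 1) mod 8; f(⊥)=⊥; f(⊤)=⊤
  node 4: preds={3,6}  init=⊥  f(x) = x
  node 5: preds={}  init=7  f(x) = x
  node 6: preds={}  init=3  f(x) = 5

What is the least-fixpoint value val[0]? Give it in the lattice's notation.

⊥

Iteration log — 10 steps:
  step 1. node 0  ⊔preds=⊥  new=⊥  stable
  step 2. node 1  ⊔preds=3  new=4  old=⊥  +wl: 
  step 3. node 2  ⊔preds=⊥  new=⊥  stable
  step 4. node 3  ⊔preds=⊤  new=⊤  old=⊥  +wl: 1
  step 5. node 4  ⊔preds=⊤  new=⊤  old=⊥  +wl: 
  step 6. node 5  ⊔preds=⊥  new=7  stable
  step 7. node 6  ⊔preds=⊥  new=⊤  old=3  +wl: 3,4
  step 8. node 1  ⊔preds=⊤  new=⊤  old=4  +wl: 
  step 9. node 3  ⊔preds=⊤  new=⊤  stable
  step 10. node 4  ⊔preds=⊤  new=⊤  stable

Least fixpoint reached:
  node 0: ⊥
  node 1: ⊤
  node 2: ⊥
  node 3: ⊤
  node 4: ⊤
  node 5: 7
  node 6: ⊤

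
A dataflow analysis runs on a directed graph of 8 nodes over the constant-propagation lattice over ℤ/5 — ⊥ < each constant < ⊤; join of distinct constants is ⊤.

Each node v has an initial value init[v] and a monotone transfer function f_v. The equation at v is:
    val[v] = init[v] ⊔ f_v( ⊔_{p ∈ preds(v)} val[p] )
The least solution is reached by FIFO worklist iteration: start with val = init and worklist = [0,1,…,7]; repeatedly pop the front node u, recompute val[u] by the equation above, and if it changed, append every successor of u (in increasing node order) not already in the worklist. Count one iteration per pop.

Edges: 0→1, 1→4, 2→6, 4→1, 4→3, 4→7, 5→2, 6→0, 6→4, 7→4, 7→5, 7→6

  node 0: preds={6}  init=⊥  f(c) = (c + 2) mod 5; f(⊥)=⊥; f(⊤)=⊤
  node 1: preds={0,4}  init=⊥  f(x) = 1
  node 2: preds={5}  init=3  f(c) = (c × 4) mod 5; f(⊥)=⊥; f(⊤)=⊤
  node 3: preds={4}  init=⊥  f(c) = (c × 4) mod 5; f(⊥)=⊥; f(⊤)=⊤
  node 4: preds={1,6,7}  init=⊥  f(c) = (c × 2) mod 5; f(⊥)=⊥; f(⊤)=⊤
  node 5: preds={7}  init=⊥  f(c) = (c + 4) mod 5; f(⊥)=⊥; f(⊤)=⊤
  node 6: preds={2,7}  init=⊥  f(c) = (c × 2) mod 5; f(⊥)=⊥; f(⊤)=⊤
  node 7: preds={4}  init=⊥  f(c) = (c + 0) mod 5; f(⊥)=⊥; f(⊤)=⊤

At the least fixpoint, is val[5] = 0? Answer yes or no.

Iteration log — 24 steps:
  step 1. node 0  ⊔preds=⊥  new=⊥  stable
  step 2. node 1  ⊔preds=⊥  new=1  old=⊥  +wl: 
  step 3. node 2  ⊔preds=⊥  new=3  stable
  step 4. node 3  ⊔preds=⊥  new=⊥  stable
  step 5. node 4  ⊔preds=1  new=2  old=⊥  +wl: 1,3
  step 6. node 5  ⊔preds=⊥  new=⊥  stable
  step 7. node 6  ⊔preds=3  new=1  old=⊥  +wl: 0,4
  step 8. node 7  ⊔preds=2  new=2  old=⊥  +wl: 5,6
  step 9. node 1  ⊔preds=2  new=1  stable
  step 10. node 3  ⊔preds=2  new=3  old=⊥  +wl: 
  step 11. node 0  ⊔preds=1  new=3  old=⊥  +wl: 1
  step 12. node 4  ⊔preds=⊤  new=⊤  old=2  +wl: 3,7
  step 13. node 5  ⊔preds=2  new=1  old=⊥  +wl: 2
  step 14. node 6  ⊔preds=⊤  new=⊤  old=1  +wl: 0,4
  step 15. node 1  ⊔preds=⊤  new=1  stable
  step 16. node 3  ⊔preds=⊤  new=⊤  old=3  +wl: 
  step 17. node 7  ⊔preds=⊤  new=⊤  old=2  +wl: 5,6
  step 18. node 2  ⊔preds=1  new=⊤  old=3  +wl: 
  step 19. node 0  ⊔preds=⊤  new=⊤  old=3  +wl: 1
  step 20. node 4  ⊔preds=⊤  new=⊤  stable
  step 21. node 5  ⊔preds=⊤  new=⊤  old=1  +wl: 2
  step 22. node 6  ⊔preds=⊤  new=⊤  stable
  step 23. node 1  ⊔preds=⊤  new=1  stable
  step 24. node 2  ⊔preds=⊤  new=⊤  stable

Least fixpoint reached:
  node 0: ⊤
  node 1: 1
  node 2: ⊤
  node 3: ⊤
  node 4: ⊤
  node 5: ⊤
  node 6: ⊤
  node 7: ⊤

no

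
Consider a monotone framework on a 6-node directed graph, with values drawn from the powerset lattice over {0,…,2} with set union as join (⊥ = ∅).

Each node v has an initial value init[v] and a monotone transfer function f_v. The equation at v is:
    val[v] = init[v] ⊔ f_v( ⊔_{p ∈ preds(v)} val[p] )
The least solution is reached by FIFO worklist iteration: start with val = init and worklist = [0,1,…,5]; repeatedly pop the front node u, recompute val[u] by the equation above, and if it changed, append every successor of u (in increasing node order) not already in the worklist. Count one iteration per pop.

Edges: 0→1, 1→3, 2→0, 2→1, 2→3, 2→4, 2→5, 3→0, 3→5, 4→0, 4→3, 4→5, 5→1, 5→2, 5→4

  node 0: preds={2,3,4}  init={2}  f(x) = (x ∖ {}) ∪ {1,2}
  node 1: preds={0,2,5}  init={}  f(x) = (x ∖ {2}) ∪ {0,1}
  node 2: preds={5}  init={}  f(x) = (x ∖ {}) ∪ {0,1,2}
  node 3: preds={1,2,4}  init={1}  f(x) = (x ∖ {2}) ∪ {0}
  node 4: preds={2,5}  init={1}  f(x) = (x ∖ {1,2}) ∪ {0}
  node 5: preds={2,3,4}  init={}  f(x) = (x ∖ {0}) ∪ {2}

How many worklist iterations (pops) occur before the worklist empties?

11

Trace (11 dequeues):
  [1] u=0 | in {1} | out {1,2} | prev {2} | push {}
  [2] u=1 | in {1,2} | out {0,1} | prev {} | push {}
  [3] u=2 | in {} | out {0,1,2} | prev {} | push {0,1}
  [4] u=3 | in {0,1,2} | out {0,1} | prev {1} | push {}
  [5] u=4 | in {0,1,2} | out {0,1} | prev {1} | push {3}
  [6] u=5 | in {0,1,2} | out {1,2} | prev {} | push {2,4}
  [7] u=0 | in {0,1,2} | out {0,1,2} | prev {1,2} | push {}
  [8] u=1 | in {0,1,2} | out {0,1} | ==
  [9] u=3 | in {0,1,2} | out {0,1} | ==
  [10] u=2 | in {1,2} | out {0,1,2} | ==
  [11] u=4 | in {0,1,2} | out {0,1} | ==

Converged values:
  [0] {0,1,2}
  [1] {0,1}
  [2] {0,1,2}
  [3] {0,1}
  [4] {0,1}
  [5] {1,2}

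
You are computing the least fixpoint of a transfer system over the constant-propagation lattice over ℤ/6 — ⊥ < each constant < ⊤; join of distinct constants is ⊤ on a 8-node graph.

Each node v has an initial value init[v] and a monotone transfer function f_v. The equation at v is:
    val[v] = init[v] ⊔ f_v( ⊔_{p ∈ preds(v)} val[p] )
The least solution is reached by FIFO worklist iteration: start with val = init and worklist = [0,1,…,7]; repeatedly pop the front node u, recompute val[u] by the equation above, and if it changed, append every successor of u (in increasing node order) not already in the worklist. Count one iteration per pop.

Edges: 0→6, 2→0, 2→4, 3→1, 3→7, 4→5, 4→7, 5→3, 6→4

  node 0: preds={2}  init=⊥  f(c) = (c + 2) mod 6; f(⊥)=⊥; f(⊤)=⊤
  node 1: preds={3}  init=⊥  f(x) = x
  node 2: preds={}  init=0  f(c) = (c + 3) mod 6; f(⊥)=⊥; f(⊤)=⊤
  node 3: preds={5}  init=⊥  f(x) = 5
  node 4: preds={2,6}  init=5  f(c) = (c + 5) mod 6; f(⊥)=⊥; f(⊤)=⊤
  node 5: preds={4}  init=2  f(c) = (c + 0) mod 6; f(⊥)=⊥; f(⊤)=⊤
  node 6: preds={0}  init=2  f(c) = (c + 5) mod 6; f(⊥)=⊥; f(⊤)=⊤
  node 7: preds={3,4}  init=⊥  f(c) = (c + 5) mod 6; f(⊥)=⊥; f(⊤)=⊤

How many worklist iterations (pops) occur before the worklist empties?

11

Iteration log — 11 steps:
  step 1. node 0  ⊔preds=0  new=2  old=⊥  +wl: 
  step 2. node 1  ⊔preds=⊥  new=⊥  stable
  step 3. node 2  ⊔preds=⊥  new=0  stable
  step 4. node 3  ⊔preds=2  new=5  old=⊥  +wl: 1
  step 5. node 4  ⊔preds=⊤  new=⊤  old=5  +wl: 
  step 6. node 5  ⊔preds=⊤  new=⊤  old=2  +wl: 3
  step 7. node 6  ⊔preds=2  new=⊤  old=2  +wl: 4
  step 8. node 7  ⊔preds=⊤  new=⊤  old=⊥  +wl: 
  step 9. node 1  ⊔preds=5  new=5  old=⊥  +wl: 
  step 10. node 3  ⊔preds=⊤  new=5  stable
  step 11. node 4  ⊔preds=⊤  new=⊤  stable

Least fixpoint reached:
  node 0: 2
  node 1: 5
  node 2: 0
  node 3: 5
  node 4: ⊤
  node 5: ⊤
  node 6: ⊤
  node 7: ⊤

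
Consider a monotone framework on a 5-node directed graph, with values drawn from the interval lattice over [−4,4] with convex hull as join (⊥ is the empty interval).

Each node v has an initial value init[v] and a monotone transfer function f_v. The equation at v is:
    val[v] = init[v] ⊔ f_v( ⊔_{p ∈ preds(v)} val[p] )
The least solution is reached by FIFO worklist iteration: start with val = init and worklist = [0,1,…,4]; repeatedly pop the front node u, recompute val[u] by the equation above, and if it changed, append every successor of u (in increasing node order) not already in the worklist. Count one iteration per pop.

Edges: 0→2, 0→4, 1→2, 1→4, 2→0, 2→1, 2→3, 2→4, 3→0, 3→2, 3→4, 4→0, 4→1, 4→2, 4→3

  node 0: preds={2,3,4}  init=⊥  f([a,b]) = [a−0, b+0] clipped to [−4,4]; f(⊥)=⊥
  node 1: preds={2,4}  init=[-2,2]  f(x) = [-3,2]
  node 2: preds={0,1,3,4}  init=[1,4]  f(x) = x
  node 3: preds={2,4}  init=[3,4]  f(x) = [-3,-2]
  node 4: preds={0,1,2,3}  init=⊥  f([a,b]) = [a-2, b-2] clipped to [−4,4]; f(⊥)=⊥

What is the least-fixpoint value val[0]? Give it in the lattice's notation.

[-4,4]

Trace (12 dequeues):
  [1] u=0 | in [1,4] | out [1,4] | prev ⊥ | push {}
  [2] u=1 | in [1,4] | out [-3,2] | prev [-2,2] | push {}
  [3] u=2 | in [-3,4] | out [-3,4] | prev [1,4] | push {0,1}
  [4] u=3 | in [-3,4] | out [-3,4] | prev [3,4] | push {2}
  [5] u=4 | in [-3,4] | out [-4,2] | prev ⊥ | push {3}
  [6] u=0 | in [-4,4] | out [-4,4] | prev [1,4] | push {4}
  [7] u=1 | in [-4,4] | out [-3,2] | ==
  [8] u=2 | in [-4,4] | out [-4,4] | prev [-3,4] | push {0,1}
  [9] u=3 | in [-4,4] | out [-3,4] | ==
  [10] u=4 | in [-4,4] | out [-4,2] | ==
  [11] u=0 | in [-4,4] | out [-4,4] | ==
  [12] u=1 | in [-4,4] | out [-3,2] | ==

Converged values:
  [0] [-4,4]
  [1] [-3,2]
  [2] [-4,4]
  [3] [-3,4]
  [4] [-4,2]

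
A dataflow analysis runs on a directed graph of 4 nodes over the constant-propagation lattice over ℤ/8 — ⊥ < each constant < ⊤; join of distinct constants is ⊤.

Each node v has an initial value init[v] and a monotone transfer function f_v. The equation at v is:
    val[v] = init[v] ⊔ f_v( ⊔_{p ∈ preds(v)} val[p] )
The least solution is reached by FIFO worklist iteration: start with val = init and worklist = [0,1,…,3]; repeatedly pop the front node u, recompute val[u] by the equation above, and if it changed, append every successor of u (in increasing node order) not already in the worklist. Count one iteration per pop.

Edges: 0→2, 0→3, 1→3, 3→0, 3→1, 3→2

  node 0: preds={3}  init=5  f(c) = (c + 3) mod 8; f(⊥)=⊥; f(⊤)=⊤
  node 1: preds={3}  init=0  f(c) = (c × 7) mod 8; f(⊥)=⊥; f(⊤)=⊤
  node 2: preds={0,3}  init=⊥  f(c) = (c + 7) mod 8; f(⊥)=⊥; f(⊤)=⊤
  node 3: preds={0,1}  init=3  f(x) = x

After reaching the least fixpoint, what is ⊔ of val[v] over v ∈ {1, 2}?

⊤

Trace (7 dequeues):
  [1] u=0 | in 3 | out ⊤ | prev 5 | push {}
  [2] u=1 | in 3 | out ⊤ | prev 0 | push {}
  [3] u=2 | in ⊤ | out ⊤ | prev ⊥ | push {}
  [4] u=3 | in ⊤ | out ⊤ | prev 3 | push {0,1,2}
  [5] u=0 | in ⊤ | out ⊤ | ==
  [6] u=1 | in ⊤ | out ⊤ | ==
  [7] u=2 | in ⊤ | out ⊤ | ==

Converged values:
  [0] ⊤
  [1] ⊤
  [2] ⊤
  [3] ⊤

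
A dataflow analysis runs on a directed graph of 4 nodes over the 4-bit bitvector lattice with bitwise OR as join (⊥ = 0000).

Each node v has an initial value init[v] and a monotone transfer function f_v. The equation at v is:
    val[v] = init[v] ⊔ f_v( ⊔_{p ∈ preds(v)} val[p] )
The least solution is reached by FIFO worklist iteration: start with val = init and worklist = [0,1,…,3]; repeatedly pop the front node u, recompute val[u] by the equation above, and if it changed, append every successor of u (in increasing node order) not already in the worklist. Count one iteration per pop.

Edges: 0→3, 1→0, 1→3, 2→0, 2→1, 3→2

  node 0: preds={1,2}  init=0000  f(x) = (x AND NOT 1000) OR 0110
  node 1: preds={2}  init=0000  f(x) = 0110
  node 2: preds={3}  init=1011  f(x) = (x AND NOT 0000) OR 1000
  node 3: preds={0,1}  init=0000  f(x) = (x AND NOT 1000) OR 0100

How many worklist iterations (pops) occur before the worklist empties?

8

Iteration log — 8 steps:
  step 1. node 0  ⊔preds=1011  new=0111  old=0000  +wl: 
  step 2. node 1  ⊔preds=1011  new=0110  old=0000  +wl: 0
  step 3. node 2  ⊔preds=0000  new=1011  stable
  step 4. node 3  ⊔preds=0111  new=0111  old=0000  +wl: 2
  step 5. node 0  ⊔preds=1111  new=0111  stable
  step 6. node 2  ⊔preds=0111  new=1111  old=1011  +wl: 0,1
  step 7. node 0  ⊔preds=1111  new=0111  stable
  step 8. node 1  ⊔preds=1111  new=0110  stable

Least fixpoint reached:
  node 0: 0111
  node 1: 0110
  node 2: 1111
  node 3: 0111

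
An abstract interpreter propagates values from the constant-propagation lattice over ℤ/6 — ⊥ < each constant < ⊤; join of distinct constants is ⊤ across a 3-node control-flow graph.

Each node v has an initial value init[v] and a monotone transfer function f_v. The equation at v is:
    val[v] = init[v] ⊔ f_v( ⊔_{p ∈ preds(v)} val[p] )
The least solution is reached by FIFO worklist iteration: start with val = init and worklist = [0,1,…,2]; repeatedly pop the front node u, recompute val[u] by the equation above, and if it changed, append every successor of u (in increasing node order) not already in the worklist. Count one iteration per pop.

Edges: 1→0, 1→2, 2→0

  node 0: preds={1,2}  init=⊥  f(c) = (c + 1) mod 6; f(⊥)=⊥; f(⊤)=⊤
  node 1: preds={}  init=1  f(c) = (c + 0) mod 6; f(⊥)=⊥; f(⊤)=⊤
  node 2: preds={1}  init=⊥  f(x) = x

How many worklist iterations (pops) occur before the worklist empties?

4

Worklist (4 pops):
  #1 pop 0: in=1 → 2 (was ⊥); enqueue []
  #2 pop 1: in=⊥ → 1 (no change)
  #3 pop 2: in=1 → 1 (was ⊥); enqueue [0]
  #4 pop 0: in=1 → 2 (no change)

Fixpoint:
  val[0] = 2
  val[1] = 1
  val[2] = 1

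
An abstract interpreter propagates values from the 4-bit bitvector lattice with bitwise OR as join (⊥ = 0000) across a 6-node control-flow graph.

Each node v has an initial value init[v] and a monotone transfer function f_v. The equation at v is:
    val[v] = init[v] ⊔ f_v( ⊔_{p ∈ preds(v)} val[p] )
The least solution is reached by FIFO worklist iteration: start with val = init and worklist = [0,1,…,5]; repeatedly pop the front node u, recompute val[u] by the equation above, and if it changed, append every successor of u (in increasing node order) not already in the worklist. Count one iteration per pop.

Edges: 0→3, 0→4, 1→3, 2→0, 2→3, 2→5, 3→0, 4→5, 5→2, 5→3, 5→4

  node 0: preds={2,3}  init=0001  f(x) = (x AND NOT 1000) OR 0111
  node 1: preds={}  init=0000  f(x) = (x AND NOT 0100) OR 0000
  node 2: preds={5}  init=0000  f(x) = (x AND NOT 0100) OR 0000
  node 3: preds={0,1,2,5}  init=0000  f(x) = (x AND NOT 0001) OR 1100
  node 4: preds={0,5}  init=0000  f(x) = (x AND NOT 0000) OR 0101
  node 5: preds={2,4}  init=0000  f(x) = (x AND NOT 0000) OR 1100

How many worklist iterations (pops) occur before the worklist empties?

12

Iteration log — 12 steps:
  step 1. node 0  ⊔preds=0000  new=0111  old=0001  +wl: 
  step 2. node 1  ⊔preds=0000  new=0000  stable
  step 3. node 2  ⊔preds=0000  new=0000  stable
  step 4. node 3  ⊔preds=0111  new=1110  old=0000  +wl: 0
  step 5. node 4  ⊔preds=0111  new=0111  old=0000  +wl: 
  step 6. node 5  ⊔preds=0111  new=1111  old=0000  +wl: 2,3,4
  step 7. node 0  ⊔preds=1110  new=0111  stable
  step 8. node 2  ⊔preds=1111  new=1011  old=0000  +wl: 0,5
  step 9. node 3  ⊔preds=1111  new=1110  stable
  step 10. node 4  ⊔preds=1111  new=1111  old=0111  +wl: 
  step 11. node 0  ⊔preds=1111  new=0111  stable
  step 12. node 5  ⊔preds=1111  new=1111  stable

Least fixpoint reached:
  node 0: 0111
  node 1: 0000
  node 2: 1011
  node 3: 1110
  node 4: 1111
  node 5: 1111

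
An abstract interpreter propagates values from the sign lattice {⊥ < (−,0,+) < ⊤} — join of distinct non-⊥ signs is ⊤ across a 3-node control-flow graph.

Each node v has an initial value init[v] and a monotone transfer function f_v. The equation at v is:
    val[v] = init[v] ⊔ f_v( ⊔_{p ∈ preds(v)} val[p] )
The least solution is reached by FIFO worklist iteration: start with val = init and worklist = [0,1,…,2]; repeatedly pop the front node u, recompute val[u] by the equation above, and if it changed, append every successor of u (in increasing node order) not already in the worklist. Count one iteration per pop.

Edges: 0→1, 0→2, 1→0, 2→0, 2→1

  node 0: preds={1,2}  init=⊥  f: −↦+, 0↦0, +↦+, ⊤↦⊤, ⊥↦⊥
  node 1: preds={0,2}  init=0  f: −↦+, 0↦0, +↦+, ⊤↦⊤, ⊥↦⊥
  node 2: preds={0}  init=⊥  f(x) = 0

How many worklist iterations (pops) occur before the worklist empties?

Trace (5 dequeues):
  [1] u=0 | in 0 | out 0 | prev ⊥ | push {}
  [2] u=1 | in 0 | out 0 | ==
  [3] u=2 | in 0 | out 0 | prev ⊥ | push {0,1}
  [4] u=0 | in 0 | out 0 | ==
  [5] u=1 | in 0 | out 0 | ==

Converged values:
  [0] 0
  [1] 0
  [2] 0

5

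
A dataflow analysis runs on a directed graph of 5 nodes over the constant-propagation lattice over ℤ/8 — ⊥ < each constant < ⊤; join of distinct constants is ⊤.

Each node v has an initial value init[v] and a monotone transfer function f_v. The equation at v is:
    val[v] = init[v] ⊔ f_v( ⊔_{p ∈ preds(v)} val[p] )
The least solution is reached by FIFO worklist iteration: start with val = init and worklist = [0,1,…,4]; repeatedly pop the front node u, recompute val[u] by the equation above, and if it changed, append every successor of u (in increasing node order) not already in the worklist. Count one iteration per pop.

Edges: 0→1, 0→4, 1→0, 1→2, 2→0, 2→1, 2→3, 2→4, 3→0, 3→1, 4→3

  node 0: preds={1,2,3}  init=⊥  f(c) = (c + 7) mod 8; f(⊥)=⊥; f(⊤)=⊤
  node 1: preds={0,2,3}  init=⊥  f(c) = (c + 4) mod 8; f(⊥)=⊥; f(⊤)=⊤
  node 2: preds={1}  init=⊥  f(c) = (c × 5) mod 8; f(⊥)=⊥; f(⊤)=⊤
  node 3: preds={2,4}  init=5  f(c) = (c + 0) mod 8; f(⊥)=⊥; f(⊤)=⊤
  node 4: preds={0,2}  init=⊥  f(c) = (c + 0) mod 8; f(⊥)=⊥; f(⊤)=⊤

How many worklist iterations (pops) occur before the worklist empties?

9

Trace (9 dequeues):
  [1] u=0 | in 5 | out 4 | prev ⊥ | push {}
  [2] u=1 | in ⊤ | out ⊤ | prev ⊥ | push {0}
  [3] u=2 | in ⊤ | out ⊤ | prev ⊥ | push {1}
  [4] u=3 | in ⊤ | out ⊤ | prev 5 | push {}
  [5] u=4 | in ⊤ | out ⊤ | prev ⊥ | push {3}
  [6] u=0 | in ⊤ | out ⊤ | prev 4 | push {4}
  [7] u=1 | in ⊤ | out ⊤ | ==
  [8] u=3 | in ⊤ | out ⊤ | ==
  [9] u=4 | in ⊤ | out ⊤ | ==

Converged values:
  [0] ⊤
  [1] ⊤
  [2] ⊤
  [3] ⊤
  [4] ⊤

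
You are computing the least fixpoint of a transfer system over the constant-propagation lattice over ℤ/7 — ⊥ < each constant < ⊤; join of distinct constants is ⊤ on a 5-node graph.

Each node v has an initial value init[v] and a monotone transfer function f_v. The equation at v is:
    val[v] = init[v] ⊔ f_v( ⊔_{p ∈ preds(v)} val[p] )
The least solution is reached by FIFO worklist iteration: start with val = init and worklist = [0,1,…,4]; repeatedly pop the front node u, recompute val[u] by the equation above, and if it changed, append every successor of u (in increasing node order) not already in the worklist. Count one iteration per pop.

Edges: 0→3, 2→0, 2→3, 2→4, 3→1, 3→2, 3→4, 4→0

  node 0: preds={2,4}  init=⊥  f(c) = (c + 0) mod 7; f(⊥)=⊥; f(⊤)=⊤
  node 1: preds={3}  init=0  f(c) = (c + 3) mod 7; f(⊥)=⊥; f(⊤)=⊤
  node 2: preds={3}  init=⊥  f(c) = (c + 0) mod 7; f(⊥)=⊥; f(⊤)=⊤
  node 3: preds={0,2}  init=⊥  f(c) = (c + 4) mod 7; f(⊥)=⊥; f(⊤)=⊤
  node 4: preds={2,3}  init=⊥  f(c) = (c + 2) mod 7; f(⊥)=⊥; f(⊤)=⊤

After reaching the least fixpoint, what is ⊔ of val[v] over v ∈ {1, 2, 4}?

0

Worklist (5 pops):
  #1 pop 0: in=⊥ → ⊥ (no change)
  #2 pop 1: in=⊥ → 0 (no change)
  #3 pop 2: in=⊥ → ⊥ (no change)
  #4 pop 3: in=⊥ → ⊥ (no change)
  #5 pop 4: in=⊥ → ⊥ (no change)

Fixpoint:
  val[0] = ⊥
  val[1] = 0
  val[2] = ⊥
  val[3] = ⊥
  val[4] = ⊥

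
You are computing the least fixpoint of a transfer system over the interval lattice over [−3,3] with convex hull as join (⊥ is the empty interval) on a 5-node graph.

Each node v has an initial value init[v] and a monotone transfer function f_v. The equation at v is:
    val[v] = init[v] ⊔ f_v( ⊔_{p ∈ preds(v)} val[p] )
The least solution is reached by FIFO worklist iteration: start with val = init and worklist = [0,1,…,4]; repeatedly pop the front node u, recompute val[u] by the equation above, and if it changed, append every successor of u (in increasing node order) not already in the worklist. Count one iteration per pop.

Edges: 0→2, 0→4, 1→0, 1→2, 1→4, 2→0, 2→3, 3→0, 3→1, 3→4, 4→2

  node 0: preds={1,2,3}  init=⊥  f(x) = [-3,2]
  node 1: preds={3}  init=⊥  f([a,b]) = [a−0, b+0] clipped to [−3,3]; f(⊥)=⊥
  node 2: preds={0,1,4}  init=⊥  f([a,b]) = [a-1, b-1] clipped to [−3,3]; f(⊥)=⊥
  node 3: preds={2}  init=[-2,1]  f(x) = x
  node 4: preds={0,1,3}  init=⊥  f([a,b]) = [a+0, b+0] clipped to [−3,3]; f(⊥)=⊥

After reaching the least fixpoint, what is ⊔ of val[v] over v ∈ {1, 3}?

[-3,1]

Trace (10 dequeues):
  [1] u=0 | in [-2,1] | out [-3,2] | prev ⊥ | push {}
  [2] u=1 | in [-2,1] | out [-2,1] | prev ⊥ | push {0}
  [3] u=2 | in [-3,2] | out [-3,1] | prev ⊥ | push {}
  [4] u=3 | in [-3,1] | out [-3,1] | prev [-2,1] | push {1}
  [5] u=4 | in [-3,2] | out [-3,2] | prev ⊥ | push {2}
  [6] u=0 | in [-3,1] | out [-3,2] | ==
  [7] u=1 | in [-3,1] | out [-3,1] | prev [-2,1] | push {0,4}
  [8] u=2 | in [-3,2] | out [-3,1] | ==
  [9] u=0 | in [-3,1] | out [-3,2] | ==
  [10] u=4 | in [-3,2] | out [-3,2] | ==

Converged values:
  [0] [-3,2]
  [1] [-3,1]
  [2] [-3,1]
  [3] [-3,1]
  [4] [-3,2]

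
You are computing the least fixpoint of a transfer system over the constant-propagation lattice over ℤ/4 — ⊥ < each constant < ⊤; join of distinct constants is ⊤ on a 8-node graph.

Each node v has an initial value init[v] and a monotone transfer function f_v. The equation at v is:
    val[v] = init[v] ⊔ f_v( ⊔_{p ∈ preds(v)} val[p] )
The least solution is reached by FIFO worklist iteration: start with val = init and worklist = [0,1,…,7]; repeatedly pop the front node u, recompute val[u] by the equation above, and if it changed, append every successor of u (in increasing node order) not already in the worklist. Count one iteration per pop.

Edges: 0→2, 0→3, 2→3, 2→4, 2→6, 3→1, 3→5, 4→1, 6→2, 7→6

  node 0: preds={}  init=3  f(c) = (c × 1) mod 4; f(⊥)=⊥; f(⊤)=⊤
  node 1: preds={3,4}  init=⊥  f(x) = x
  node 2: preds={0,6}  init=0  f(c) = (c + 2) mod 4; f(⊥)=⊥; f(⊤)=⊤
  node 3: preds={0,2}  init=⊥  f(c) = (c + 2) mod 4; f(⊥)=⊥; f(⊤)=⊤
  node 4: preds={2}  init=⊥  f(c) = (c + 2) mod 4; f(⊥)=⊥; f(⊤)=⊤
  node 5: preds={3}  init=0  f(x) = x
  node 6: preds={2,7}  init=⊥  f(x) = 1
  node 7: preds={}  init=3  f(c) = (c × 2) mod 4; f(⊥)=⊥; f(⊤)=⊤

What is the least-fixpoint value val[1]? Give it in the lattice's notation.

Iteration log — 10 steps:
  step 1. node 0  ⊔preds=⊥  new=3  stable
  step 2. node 1  ⊔preds=⊥  new=⊥  stable
  step 3. node 2  ⊔preds=3  new=⊤  old=0  +wl: 
  step 4. node 3  ⊔preds=⊤  new=⊤  old=⊥  +wl: 1
  step 5. node 4  ⊔preds=⊤  new=⊤  old=⊥  +wl: 
  step 6. node 5  ⊔preds=⊤  new=⊤  old=0  +wl: 
  step 7. node 6  ⊔preds=⊤  new=1  old=⊥  +wl: 2
  step 8. node 7  ⊔preds=⊥  new=3  stable
  step 9. node 1  ⊔preds=⊤  new=⊤  old=⊥  +wl: 
  step 10. node 2  ⊔preds=⊤  new=⊤  stable

Least fixpoint reached:
  node 0: 3
  node 1: ⊤
  node 2: ⊤
  node 3: ⊤
  node 4: ⊤
  node 5: ⊤
  node 6: 1
  node 7: 3

⊤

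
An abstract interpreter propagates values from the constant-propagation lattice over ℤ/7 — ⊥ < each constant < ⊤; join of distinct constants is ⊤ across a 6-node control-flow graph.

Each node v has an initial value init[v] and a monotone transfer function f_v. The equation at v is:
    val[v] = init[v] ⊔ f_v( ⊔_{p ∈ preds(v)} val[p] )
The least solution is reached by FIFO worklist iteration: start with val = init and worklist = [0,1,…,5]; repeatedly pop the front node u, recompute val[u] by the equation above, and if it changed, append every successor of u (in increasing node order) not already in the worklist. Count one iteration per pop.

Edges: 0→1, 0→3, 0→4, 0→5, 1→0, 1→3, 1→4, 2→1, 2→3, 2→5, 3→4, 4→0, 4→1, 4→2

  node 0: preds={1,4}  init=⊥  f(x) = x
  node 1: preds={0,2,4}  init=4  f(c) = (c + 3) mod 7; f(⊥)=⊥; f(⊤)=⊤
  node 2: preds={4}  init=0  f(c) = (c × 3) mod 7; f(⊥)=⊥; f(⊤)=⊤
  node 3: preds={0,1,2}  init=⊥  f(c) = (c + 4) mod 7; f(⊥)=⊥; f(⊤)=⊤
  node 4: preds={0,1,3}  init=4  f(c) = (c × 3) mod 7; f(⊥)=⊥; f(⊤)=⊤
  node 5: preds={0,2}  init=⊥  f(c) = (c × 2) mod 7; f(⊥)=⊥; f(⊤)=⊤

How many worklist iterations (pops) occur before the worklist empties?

12

Trace (12 dequeues):
  [1] u=0 | in 4 | out 4 | prev ⊥ | push {}
  [2] u=1 | in ⊤ | out ⊤ | prev 4 | push {0}
  [3] u=2 | in 4 | out ⊤ | prev 0 | push {1}
  [4] u=3 | in ⊤ | out ⊤ | prev ⊥ | push {}
  [5] u=4 | in ⊤ | out ⊤ | prev 4 | push {2}
  [6] u=5 | in ⊤ | out ⊤ | prev ⊥ | push {}
  [7] u=0 | in ⊤ | out ⊤ | prev 4 | push {3,4,5}
  [8] u=1 | in ⊤ | out ⊤ | ==
  [9] u=2 | in ⊤ | out ⊤ | ==
  [10] u=3 | in ⊤ | out ⊤ | ==
  [11] u=4 | in ⊤ | out ⊤ | ==
  [12] u=5 | in ⊤ | out ⊤ | ==

Converged values:
  [0] ⊤
  [1] ⊤
  [2] ⊤
  [3] ⊤
  [4] ⊤
  [5] ⊤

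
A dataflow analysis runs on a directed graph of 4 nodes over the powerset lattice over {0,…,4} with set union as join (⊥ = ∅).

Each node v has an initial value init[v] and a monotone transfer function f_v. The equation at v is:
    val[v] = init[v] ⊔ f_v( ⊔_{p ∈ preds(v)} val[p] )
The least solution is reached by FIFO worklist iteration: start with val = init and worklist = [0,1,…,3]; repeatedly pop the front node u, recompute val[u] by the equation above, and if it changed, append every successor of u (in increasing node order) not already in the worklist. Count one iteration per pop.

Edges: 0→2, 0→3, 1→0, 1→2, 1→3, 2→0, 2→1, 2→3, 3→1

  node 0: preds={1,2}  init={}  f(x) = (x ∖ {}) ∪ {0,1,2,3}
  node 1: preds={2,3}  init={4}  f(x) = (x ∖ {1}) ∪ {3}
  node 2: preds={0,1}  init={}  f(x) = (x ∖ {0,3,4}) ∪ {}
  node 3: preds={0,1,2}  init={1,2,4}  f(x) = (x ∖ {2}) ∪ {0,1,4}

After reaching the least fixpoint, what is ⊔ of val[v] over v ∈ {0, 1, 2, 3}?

{0,1,2,3,4}

Worklist (9 pops):
  #1 pop 0: in={4} → {0,1,2,3,4} (was {}); enqueue []
  #2 pop 1: in={1,2,4} → {2,3,4} (was {4}); enqueue [0]
  #3 pop 2: in={0,1,2,3,4} → {1,2} (was {}); enqueue [1]
  #4 pop 3: in={0,1,2,3,4} → {0,1,2,3,4} (was {1,2,4}); enqueue []
  #5 pop 0: in={1,2,3,4} → {0,1,2,3,4} (no change)
  #6 pop 1: in={0,1,2,3,4} → {0,2,3,4} (was {2,3,4}); enqueue [0,2,3]
  #7 pop 0: in={0,1,2,3,4} → {0,1,2,3,4} (no change)
  #8 pop 2: in={0,1,2,3,4} → {1,2} (no change)
  #9 pop 3: in={0,1,2,3,4} → {0,1,2,3,4} (no change)

Fixpoint:
  val[0] = {0,1,2,3,4}
  val[1] = {0,2,3,4}
  val[2] = {1,2}
  val[3] = {0,1,2,3,4}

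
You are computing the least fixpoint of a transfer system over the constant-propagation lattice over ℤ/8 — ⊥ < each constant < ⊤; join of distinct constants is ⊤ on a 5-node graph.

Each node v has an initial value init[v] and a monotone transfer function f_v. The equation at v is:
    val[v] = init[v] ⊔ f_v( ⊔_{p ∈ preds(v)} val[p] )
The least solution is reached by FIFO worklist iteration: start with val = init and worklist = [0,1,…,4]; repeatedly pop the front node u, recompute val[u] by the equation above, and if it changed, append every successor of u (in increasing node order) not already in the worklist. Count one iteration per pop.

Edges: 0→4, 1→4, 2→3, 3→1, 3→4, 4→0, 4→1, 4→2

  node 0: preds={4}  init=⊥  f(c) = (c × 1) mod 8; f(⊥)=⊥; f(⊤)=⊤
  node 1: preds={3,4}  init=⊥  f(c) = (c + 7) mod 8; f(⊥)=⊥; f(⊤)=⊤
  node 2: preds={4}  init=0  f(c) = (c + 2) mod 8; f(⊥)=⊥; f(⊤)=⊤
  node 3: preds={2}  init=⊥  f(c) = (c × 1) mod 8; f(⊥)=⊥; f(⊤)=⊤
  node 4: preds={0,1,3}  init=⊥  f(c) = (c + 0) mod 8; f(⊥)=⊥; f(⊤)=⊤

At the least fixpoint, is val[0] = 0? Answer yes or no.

Worklist (14 pops):
  #1 pop 0: in=⊥ → ⊥ (no change)
  #2 pop 1: in=⊥ → ⊥ (no change)
  #3 pop 2: in=⊥ → 0 (no change)
  #4 pop 3: in=0 → 0 (was ⊥); enqueue [1]
  #5 pop 4: in=0 → 0 (was ⊥); enqueue [0,2]
  #6 pop 1: in=0 → 7 (was ⊥); enqueue [4]
  #7 pop 0: in=0 → 0 (was ⊥); enqueue []
  #8 pop 2: in=0 → ⊤ (was 0); enqueue [3]
  #9 pop 4: in=⊤ → ⊤ (was 0); enqueue [0,1,2]
  #10 pop 3: in=⊤ → ⊤ (was 0); enqueue [4]
  #11 pop 0: in=⊤ → ⊤ (was 0); enqueue []
  #12 pop 1: in=⊤ → ⊤ (was 7); enqueue []
  #13 pop 2: in=⊤ → ⊤ (no change)
  #14 pop 4: in=⊤ → ⊤ (no change)

Fixpoint:
  val[0] = ⊤
  val[1] = ⊤
  val[2] = ⊤
  val[3] = ⊤
  val[4] = ⊤

no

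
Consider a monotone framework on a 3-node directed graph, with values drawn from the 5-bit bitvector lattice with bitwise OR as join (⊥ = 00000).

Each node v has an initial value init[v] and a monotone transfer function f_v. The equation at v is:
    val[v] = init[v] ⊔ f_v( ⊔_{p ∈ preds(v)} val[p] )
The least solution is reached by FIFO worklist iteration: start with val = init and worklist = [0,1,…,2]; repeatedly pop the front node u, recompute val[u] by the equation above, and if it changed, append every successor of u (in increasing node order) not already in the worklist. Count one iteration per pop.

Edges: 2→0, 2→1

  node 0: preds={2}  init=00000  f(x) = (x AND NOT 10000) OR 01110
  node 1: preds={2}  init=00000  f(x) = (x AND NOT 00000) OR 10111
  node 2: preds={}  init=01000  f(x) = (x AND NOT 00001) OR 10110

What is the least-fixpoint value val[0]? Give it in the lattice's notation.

01110

Trace (5 dequeues):
  [1] u=0 | in 01000 | out 01110 | prev 00000 | push {}
  [2] u=1 | in 01000 | out 11111 | prev 00000 | push {}
  [3] u=2 | in 00000 | out 11110 | prev 01000 | push {0,1}
  [4] u=0 | in 11110 | out 01110 | ==
  [5] u=1 | in 11110 | out 11111 | ==

Converged values:
  [0] 01110
  [1] 11111
  [2] 11110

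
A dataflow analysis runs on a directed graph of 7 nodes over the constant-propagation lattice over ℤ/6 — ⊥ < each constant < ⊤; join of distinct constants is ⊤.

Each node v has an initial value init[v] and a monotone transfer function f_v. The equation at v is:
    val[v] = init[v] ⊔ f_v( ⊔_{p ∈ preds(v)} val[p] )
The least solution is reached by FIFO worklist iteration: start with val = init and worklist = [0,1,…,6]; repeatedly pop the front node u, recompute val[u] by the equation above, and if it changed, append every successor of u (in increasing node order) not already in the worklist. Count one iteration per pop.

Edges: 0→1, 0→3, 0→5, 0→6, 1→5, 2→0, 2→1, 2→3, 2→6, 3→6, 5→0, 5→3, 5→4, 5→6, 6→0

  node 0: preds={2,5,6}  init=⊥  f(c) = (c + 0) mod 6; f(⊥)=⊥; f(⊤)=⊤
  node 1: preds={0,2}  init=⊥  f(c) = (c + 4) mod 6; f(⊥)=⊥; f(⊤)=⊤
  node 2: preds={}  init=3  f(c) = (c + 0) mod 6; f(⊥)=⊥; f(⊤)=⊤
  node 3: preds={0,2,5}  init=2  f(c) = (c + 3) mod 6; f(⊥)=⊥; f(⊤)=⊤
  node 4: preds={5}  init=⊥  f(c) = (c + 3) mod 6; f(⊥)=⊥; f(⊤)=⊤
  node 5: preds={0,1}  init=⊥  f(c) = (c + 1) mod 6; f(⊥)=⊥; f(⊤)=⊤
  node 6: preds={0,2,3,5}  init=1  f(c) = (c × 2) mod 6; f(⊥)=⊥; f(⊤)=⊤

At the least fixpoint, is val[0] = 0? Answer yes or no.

no

Trace (10 dequeues):
  [1] u=0 | in ⊤ | out ⊤ | prev ⊥ | push {}
  [2] u=1 | in ⊤ | out ⊤ | prev ⊥ | push {}
  [3] u=2 | in ⊥ | out 3 | ==
  [4] u=3 | in ⊤ | out ⊤ | prev 2 | push {}
  [5] u=4 | in ⊥ | out ⊥ | ==
  [6] u=5 | in ⊤ | out ⊤ | prev ⊥ | push {0,3,4}
  [7] u=6 | in ⊤ | out ⊤ | prev 1 | push {}
  [8] u=0 | in ⊤ | out ⊤ | ==
  [9] u=3 | in ⊤ | out ⊤ | ==
  [10] u=4 | in ⊤ | out ⊤ | prev ⊥ | push {}

Converged values:
  [0] ⊤
  [1] ⊤
  [2] 3
  [3] ⊤
  [4] ⊤
  [5] ⊤
  [6] ⊤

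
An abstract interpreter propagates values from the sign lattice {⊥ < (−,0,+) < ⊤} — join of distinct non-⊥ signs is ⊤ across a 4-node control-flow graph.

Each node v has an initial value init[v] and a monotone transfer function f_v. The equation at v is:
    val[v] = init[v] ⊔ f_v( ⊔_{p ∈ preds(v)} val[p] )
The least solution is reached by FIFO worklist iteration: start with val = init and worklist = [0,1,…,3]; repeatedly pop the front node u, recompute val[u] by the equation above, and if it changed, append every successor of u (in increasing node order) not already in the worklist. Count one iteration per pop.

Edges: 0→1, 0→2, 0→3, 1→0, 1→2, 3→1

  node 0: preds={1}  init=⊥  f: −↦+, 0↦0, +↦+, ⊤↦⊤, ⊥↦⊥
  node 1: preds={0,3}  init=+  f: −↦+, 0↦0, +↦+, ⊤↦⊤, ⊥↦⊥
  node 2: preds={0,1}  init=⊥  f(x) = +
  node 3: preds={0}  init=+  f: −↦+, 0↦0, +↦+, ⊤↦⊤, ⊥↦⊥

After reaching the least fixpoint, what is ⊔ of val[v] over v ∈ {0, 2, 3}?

+

Trace (4 dequeues):
  [1] u=0 | in + | out + | prev ⊥ | push {}
  [2] u=1 | in + | out + | ==
  [3] u=2 | in + | out + | prev ⊥ | push {}
  [4] u=3 | in + | out + | ==

Converged values:
  [0] +
  [1] +
  [2] +
  [3] +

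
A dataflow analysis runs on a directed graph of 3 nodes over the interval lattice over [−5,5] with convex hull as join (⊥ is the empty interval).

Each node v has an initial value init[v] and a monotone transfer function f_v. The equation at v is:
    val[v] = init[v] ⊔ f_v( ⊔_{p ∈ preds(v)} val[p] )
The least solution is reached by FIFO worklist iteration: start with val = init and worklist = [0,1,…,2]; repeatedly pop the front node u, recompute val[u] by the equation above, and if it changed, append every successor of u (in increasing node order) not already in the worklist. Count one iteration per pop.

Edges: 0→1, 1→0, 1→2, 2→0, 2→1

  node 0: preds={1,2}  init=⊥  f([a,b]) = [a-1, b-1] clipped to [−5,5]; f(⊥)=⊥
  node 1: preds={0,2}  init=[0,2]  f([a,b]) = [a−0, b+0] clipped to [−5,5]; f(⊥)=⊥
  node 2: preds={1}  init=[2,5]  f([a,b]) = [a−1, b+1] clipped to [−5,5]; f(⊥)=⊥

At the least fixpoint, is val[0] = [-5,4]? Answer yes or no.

yes

Worklist (13 pops):
  #1 pop 0: in=[0,5] → [-1,4] (was ⊥); enqueue []
  #2 pop 1: in=[-1,5] → [-1,5] (was [0,2]); enqueue [0]
  #3 pop 2: in=[-1,5] → [-2,5] (was [2,5]); enqueue [1]
  #4 pop 0: in=[-2,5] → [-3,4] (was [-1,4]); enqueue []
  #5 pop 1: in=[-3,5] → [-3,5] (was [-1,5]); enqueue [0,2]
  #6 pop 0: in=[-3,5] → [-4,4] (was [-3,4]); enqueue [1]
  #7 pop 2: in=[-3,5] → [-4,5] (was [-2,5]); enqueue [0]
  #8 pop 1: in=[-4,5] → [-4,5] (was [-3,5]); enqueue [2]
  #9 pop 0: in=[-4,5] → [-5,4] (was [-4,4]); enqueue [1]
  #10 pop 2: in=[-4,5] → [-5,5] (was [-4,5]); enqueue [0]
  #11 pop 1: in=[-5,5] → [-5,5] (was [-4,5]); enqueue [2]
  #12 pop 0: in=[-5,5] → [-5,4] (no change)
  #13 pop 2: in=[-5,5] → [-5,5] (no change)

Fixpoint:
  val[0] = [-5,4]
  val[1] = [-5,5]
  val[2] = [-5,5]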